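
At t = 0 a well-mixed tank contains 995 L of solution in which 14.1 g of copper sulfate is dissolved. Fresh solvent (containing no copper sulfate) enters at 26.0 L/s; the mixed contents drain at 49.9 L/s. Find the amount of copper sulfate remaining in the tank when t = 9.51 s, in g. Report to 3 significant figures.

8.20 g

Total volume: dV/dt = Q_in − Q_out = -23.900 L/s, so V(t) = 995 − 23.900 t and V(9.51) = 767.71 L.
Species balance (pure solvent in): dm/dt = −Q_out · m/V(t).
Separate: dm/m = −Q_out dt/V(t) ⇒ ln(m/m₀) = −(Q_out/(Q_in−Q_out)) ln(V/V₀).
m = m₀ (V₀/V)^(Q_out/(Q_in−Q_out)) = 14.1 × (995/767.71)^(-2.0879) = 8.2049 g.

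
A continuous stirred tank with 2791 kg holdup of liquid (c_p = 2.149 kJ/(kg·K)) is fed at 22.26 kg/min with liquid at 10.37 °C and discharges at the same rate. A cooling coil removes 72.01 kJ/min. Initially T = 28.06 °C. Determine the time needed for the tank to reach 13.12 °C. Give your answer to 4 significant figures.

M c_p dT/dt = ṁ c_p (T_in − T) − Q̇.
τ = M/ṁ = 125.382 min; T_ss = T_in − Q̇/(ṁ c_p) = 8.86467 °C.
T(t) = T_ss + (T₀ − T_ss) e^(−t/τ). Set T = 13.12:
e^(−t/τ) = (13.12 − 8.86467)/(28.06 − 8.86467) = 0.221686
t = −125.382 · ln(0.221686) = 188.887 min.

188.9 min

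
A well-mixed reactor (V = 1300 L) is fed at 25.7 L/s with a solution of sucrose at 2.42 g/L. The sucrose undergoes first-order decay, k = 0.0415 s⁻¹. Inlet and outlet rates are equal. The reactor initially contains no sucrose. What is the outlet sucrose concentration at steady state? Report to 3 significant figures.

Species balance: V dC/dt = Q C_in − Q C − k V C.
Steady state (dC/dt = 0): C_ss = Q C_in/(Q + kV) = C_in/(1 + kV/Q).
C_ss = 25.7·2.42/(25.7 + 0.0415·1300) = 62.194/79.650 = 0.78084 g/L.

0.781 g/L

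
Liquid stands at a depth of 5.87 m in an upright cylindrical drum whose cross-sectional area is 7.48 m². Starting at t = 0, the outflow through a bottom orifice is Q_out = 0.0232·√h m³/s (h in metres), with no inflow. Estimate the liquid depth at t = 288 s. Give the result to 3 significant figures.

3.91 m

Unsteady balance on liquid volume: A dh/dt = −0.0232 √h.
∫ h^(−1/2) dh = −(0.0232/A) ∫ dt, giving 2√h = 2√h₀ − (0.0232/A) t.
√h = √5.87 − 0.0232·288/(2·7.48) = 2.4228 − 0.44663 = 1.9762.
h = 1.9762² = 3.9053 m.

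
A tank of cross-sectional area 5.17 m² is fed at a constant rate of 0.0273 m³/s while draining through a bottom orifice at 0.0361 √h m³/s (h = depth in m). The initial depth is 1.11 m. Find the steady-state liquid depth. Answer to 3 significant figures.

Level balance: A dh/dt = 0.0273 − 0.0361 √h. Setting dh/dt = 0:
Q_in = 0.0361 √h_ss ⇒ √h_ss = 0.0273/0.0361 = 0.75623.
h_ss = 0.75623² = 0.57189 m. (Since h₀ = 1.11 m > h_ss, the level will fall toward this value.)

0.572 m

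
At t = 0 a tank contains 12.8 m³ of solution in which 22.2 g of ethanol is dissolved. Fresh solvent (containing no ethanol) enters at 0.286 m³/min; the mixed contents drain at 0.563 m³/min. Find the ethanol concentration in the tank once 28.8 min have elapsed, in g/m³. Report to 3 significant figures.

Total volume: dV/dt = Q_in − Q_out = -0.27700 m³/min, so V(t) = 12.8 − 0.27700 t and V(28.8) = 4.8224 m³.
Solute balance: dm/dt = 0 − Q_out C = −Q_out m/V(t).
Separate: dm/m = −Q_out dt/V(t) ⇒ ln(m/m₀) = −(Q_out/(Q_in−Q_out)) ln(V/V₀).
m = m₀ (V₀/V)^(Q_out/(Q_in−Q_out)) = 22.2 × (12.8/4.8224)^(-2.0325) = 3.0527 g.
C = m/V = 3.0527/4.8224 = 0.63303 g/m³.

0.633 g/m³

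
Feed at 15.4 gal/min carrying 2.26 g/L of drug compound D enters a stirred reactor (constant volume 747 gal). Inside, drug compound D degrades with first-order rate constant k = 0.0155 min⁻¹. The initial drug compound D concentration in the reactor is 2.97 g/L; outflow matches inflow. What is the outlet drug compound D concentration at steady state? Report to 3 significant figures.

Species balance: V dC/dt = Q C_in − Q C − k V C.
Steady state (dC/dt = 0): C_ss = Q C_in/(Q + kV) = C_in/(1 + kV/Q).
C_ss = 15.4·2.26/(15.4 + 0.0155·747) = 34.804/26.979 = 1.2901 g/L.

1.29 g/L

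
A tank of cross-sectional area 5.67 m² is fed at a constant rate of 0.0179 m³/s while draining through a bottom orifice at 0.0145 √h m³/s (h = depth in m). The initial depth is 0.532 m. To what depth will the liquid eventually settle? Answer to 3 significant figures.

1.52 m

Mass balance (ρ constant): A dh/dt = Q_in − 0.0145 √h. At steady state dh/dt = 0:
Q_in = 0.0145 √h_ss ⇒ √h_ss = 0.0179/0.0145 = 1.2345.
h_ss = 1.2345² = 1.5239 m. (Since h₀ = 0.532 m < h_ss, the level will rise toward this value.)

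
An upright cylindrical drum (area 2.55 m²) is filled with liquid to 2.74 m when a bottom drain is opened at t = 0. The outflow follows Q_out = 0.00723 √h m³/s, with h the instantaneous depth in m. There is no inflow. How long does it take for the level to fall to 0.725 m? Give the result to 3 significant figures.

567 s

A dh/dt = −Q_out = −0.00723 √h.
∫ h^(−1/2) dh = −(0.00723/A) ∫ dt, giving 2√h = 2√h₀ − (0.00723/A) t.
t = 2A(√h₀ − √h)/0.00723 = 2·2.55·(√2.74 − √0.725)/0.00723
  = 5.1000 × (1.6553 − 0.85147) / 0.00723 = 567.01 s.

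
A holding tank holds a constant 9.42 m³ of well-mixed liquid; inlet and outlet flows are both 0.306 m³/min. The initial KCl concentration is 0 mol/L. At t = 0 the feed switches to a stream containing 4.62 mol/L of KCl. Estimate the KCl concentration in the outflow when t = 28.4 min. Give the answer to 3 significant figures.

2.78 mol/L

Mass balance on the solute (V constant): V dC/dt = Q(C_in − C).
Rewrite as dC/dt + C/τ = C_in/τ, τ = V/Q = 30.784 min.
Integrating: C(t) = C_in + (C₀ − C_in) e^(−t/τ).
C(28.4) = 4.62 + (0 − 4.62)·e^(−28.4/30.784) = 4.62 + (-4.6200)·0.39750 = 2.7835 mol/L.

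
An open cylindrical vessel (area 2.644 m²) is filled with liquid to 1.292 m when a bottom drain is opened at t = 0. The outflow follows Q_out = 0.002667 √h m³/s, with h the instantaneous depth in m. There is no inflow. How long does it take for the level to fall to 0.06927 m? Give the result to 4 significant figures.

With no inflow, A dh/dt = −0.002667 √h.
This is separable: 2 d(√h)/dt = −0.002667/A, so √h = √h₀ − (0.002667/(2A)) t.
t = 2A(√h₀ − √h)/0.002667 = 2·2.644·(√1.292 − √0.06927)/0.002667
  = 5.28800 × (1.13666 − 0.263192) / 0.002667 = 1731.87 s.

1732 s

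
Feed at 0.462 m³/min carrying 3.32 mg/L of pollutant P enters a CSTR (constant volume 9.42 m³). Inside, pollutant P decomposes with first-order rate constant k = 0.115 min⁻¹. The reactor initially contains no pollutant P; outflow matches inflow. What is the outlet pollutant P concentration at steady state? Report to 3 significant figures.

Species balance: V dC/dt = Q C_in − Q C − k V C.
Steady state (dC/dt = 0): C_ss = Q C_in/(Q + kV) = C_in/(1 + kV/Q).
C_ss = 0.462·3.32/(0.462 + 0.115·9.42) = 1.5338/1.5453 = 0.99258 mg/L.

0.993 mg/L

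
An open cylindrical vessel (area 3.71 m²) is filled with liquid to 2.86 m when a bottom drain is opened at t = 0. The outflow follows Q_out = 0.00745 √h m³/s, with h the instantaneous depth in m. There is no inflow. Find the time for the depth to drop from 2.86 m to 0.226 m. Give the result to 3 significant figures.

1210 s

Volume balance on the tank: A dh/dt = −0.00745 √h.
Separate and integrate: 2(√h − √h₀) = −(0.00745/A) t.
t = 2A(√h₀ − √h)/0.00745 = 2·3.71·(√2.86 − √0.226)/0.00745
  = 7.4200 × (1.6912 − 0.47539) / 0.00745 = 1210.9 s.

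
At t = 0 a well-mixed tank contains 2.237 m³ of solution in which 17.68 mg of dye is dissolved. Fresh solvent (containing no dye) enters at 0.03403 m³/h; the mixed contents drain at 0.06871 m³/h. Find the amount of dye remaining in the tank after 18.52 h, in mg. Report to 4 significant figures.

9.042 mg

Let m(t) be the amount of dye. Volume: V(t) = V₀ + (Q_in − Q_out) t = 2.237 − 0.0346800 t; V(18.52) = 1.59473 m³.
Species balance (pure solvent in): dm/dt = −Q_out · m/V(t).
Separate: dm/m = −Q_out dt/V(t) ⇒ ln(m/m₀) = −(Q_out/(Q_in−Q_out)) ln(V/V₀).
m = m₀ (V₀/V)^(Q_out/(Q_in−Q_out)) = 17.68 × (2.237/1.59473)^(-1.98126) = 9.04227 mg.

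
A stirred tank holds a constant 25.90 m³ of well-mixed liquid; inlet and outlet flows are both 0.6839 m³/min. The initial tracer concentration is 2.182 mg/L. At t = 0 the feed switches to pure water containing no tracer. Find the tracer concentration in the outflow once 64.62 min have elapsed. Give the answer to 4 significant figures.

Mass balance on the solute (V constant): V dC/dt = Q(C_in − C).
Time constant τ = V/Q = 25.90/0.6839 = 37.8710 min.
C approaches C_in exponentially: C(t) = C_in + (C₀ − C_in) e^(−t/τ).
C(64.62) = 0 + (2.182 − 0)·e^(−64.62/37.8710) = 0 + (2.18200)·0.181533 = 0.396105 mg/L.

0.3961 mg/L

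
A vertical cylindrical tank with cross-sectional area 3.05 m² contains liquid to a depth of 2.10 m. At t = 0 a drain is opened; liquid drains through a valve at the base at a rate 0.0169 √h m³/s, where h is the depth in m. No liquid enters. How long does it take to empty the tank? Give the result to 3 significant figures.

A dh/dt = −Q_out = −0.0169 √h.
Separate and integrate: 2(√h − √h₀) = −(0.0169/A) t.
Tank is empty when √h = 0: t_empty = 2A√h₀/0.0169.
t_empty = 2·3.05·√2.10/0.0169 = 6.1000·1.4491/0.0169 = 523.06 s.

523 s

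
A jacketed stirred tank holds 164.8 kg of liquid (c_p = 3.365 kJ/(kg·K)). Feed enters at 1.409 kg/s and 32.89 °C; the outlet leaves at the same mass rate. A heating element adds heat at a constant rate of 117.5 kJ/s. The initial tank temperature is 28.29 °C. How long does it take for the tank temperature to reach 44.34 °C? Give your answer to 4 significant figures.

First-law balance (no shaft work): M c_p dT/dt = ṁ c_p (T_in − T) + 117.5.
τ = M/ṁ = 116.962 s; T_ss = T_in + Q̇/(ṁ c_p) = 57.6723 °C.
T(t) = T_ss + (T₀ − T_ss) e^(−t/τ). Set T = 44.34:
e^(−t/τ) = (44.34 − 57.6723)/(28.29 − 57.6723) = 0.453753
t = −116.962 · ln(0.453753) = 92.4239 s.

92.42 s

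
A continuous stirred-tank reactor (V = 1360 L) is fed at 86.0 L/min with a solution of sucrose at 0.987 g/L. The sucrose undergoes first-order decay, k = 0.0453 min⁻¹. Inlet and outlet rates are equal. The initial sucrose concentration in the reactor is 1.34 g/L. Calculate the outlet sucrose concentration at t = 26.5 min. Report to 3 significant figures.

Species balance: V dC/dt = Q C_in − Q C − k V C.
dC/dt = (Q/V) C_in − (Q/V + k) C; effective rate a = Q/V + k = 0.063235 + 0.0453 = 0.10854 min⁻¹.
C_ss = Q C_in/(Q + kV) = 0.57505 g/L; C(t) = C_ss + (C₀ − C_ss) e^(−a t).
C(26.5) = 0.57505 + (0.76495)·e^(−0.10854·26.5) = 0.57505 + (0.76495)·0.056349 = 0.61815 g/L.

0.618 g/L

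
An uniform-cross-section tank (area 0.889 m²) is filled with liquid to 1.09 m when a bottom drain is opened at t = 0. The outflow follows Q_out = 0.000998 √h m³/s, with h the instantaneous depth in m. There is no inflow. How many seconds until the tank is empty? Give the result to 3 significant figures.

With no inflow, A dh/dt = −0.000998 √h.
Separate and integrate: 2(√h − √h₀) = −(0.000998/A) t.
Tank is empty when √h = 0: t_empty = 2A√h₀/0.000998.
t_empty = 2·0.889·√1.09/0.000998 = 1.7780·1.0440/0.000998 = 1860.0 s.

1860 s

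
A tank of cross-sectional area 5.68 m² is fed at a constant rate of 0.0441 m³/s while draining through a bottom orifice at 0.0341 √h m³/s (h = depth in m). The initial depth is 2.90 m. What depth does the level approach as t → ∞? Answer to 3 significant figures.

1.67 m

Unsteady balance on liquid volume: A dh/dt = Q_in − 0.0341 √h. At steady state dh/dt = 0:
Q_in = 0.0341 √h_ss ⇒ √h_ss = 0.0441/0.0341 = 1.2933.
h_ss = 1.2933² = 1.6725 m. (Since h₀ = 2.90 m > h_ss, the level will fall toward this value.)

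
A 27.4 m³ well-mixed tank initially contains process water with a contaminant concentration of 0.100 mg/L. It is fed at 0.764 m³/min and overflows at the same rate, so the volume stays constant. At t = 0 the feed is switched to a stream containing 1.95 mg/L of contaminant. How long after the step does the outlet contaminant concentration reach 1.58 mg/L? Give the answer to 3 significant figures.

57.7 min

Unsteady species balance (constant V, well mixed): V dC/dt = Q(C_in − C), so τ = V/Q = 35.864 min.
C(t) = C_in + (C₀ − C_in) e^(−t/τ). Set C = 1.58 and solve for t:
e^(−t/τ) = (C − C_in)/(C₀ − C_in) = (1.58 − 1.95)/(0.100 − 1.95) = 0.20000
t = −τ ln(…) = 35.864 × 1.6094 = 57.721 min.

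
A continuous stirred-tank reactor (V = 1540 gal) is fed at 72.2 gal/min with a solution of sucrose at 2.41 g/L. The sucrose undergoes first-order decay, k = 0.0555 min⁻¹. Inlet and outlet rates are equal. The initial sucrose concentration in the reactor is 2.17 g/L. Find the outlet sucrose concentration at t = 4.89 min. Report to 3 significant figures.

V dC/dt = Q(C_in − C) − k V C.
dC/dt = (Q/V) C_in − (Q/V + k) C; effective rate a = Q/V + k = 0.046883 + 0.0555 = 0.10238 min⁻¹.
C_ss = Q C_in/(Q + kV) = 1.1036 g/L; C(t) = C_ss + (C₀ − C_ss) e^(−a t).
C(4.89) = 1.1036 + (1.0664)·e^(−0.10238·4.89) = 1.1036 + (1.0664)·0.60613 = 1.7500 g/L.

1.75 g/L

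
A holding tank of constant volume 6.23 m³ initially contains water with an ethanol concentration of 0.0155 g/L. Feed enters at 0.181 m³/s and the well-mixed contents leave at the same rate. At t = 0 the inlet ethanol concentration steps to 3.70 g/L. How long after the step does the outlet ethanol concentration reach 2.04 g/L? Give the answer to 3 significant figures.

Species balance: V dC/dt = Q(C_in − C) ⇒ τ = V/Q = 34.420 s.
C(t) = C_in + (C₀ − C_in) e^(−t/τ). Set C = 2.04 and solve for t:
e^(−t/τ) = (C − C_in)/(C₀ − C_in) = (2.04 − 3.70)/(0.0155 − 3.70) = 0.45054
t = −τ ln(…) = 34.420 × 0.79732 = 27.444 s.

27.4 s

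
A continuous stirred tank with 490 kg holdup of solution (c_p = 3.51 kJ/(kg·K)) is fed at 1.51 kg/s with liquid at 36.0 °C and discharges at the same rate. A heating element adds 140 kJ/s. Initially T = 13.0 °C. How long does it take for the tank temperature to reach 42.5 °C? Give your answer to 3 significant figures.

M c_p dT/dt = ṁ c_p (T_in − T) + Q̇.
τ = M/ṁ = 324.50 s; T_ss = T_in + Q̇/(ṁ c_p) = 62.415 °C.
T(t) = T_ss + (T₀ − T_ss) e^(−t/τ). Set T = 42.5:
e^(−t/τ) = (42.5 − 62.415)/(13.0 − 62.415) = 0.40301
t = −324.50 · ln(0.40301) = 294.91 s.

295 s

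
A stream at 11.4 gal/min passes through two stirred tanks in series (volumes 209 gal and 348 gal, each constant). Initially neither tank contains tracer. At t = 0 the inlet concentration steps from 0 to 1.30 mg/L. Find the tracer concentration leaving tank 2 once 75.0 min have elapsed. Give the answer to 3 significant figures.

1.05 mg/L

Each tank obeys Vᵢ dCᵢ/dt = Q(Cᵢ₋₁ − Cᵢ), so τᵢ = Vᵢ/Q.
τ₁ = 209/11.4 = 18.333 min; τ₂ = 348/11.4 = 30.526 min.
Solving the cascade with C₁(0)=C₂(0)=0 gives C₂(t) = C_in[1 − (τ₁ e^(−t/τ₁) − τ₂ e^(−t/τ₂))/(τ₁ − τ₂)].
At t = 75.0: e^(−t/τ₁) = 0.016724, e^(−t/τ₂) = 0.085701.
C₂ = 1.30·[1 − (18.333·0.016724 − 30.526·0.085701)/(-12.193)] = 1.30·0.81059 = 1.0538 mg/L.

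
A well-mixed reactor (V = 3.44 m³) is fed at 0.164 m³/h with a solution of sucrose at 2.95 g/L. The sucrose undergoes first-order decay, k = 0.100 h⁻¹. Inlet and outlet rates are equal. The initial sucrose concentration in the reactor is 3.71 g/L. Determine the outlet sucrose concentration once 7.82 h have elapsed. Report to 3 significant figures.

Accumulation = in − out − consumed: V dC/dt = Q C_in − Q C − k V C.
This is linear with rate a = Q/V + k = 0.14767 h⁻¹.
C_ss = Q C_in/(Q + kV) = 0.95236 g/L; C(t) = C_ss + (C₀ − C_ss) e^(−a t).
C(7.82) = 0.95236 + (2.7576)·e^(−0.14767·7.82) = 0.95236 + (2.7576)·0.31512 = 1.8213 g/L.

1.82 g/L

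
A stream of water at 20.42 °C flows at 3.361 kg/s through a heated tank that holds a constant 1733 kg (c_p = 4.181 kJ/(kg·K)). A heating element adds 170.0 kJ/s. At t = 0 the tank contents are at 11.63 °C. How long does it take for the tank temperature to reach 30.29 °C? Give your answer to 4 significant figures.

1154 s

M c_p dT/dt = ṁ c_p (T_in − T) + Q̇.
τ = M/ṁ = 515.620 s; T_ss = T_in + Q̇/(ṁ c_p) = 32.5176 °C.
T(t) = T_ss + (T₀ − T_ss) e^(−t/τ). Set T = 30.29:
e^(−t/τ) = (30.29 − 32.5176)/(11.63 − 32.5176) = 0.106648
t = −515.620 · ln(0.106648) = 1154.07 s.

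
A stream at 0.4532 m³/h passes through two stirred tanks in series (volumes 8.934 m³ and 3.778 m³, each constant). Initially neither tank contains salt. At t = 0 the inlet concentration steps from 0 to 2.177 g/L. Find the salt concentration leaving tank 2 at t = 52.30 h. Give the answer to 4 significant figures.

Time constants: τᵢ = Vᵢ/Q for each well-mixed tank.
τ₁ = 8.934/0.4532 = 19.7132 h; τ₂ = 3.778/0.4532 = 8.33628 h.
Tank 1: C₁ = C_in(1 − e^(−t/τ₁)). Tank 2 (τ₁ ≠ τ₂): C₂ = C_in[1 − (τ₁ e^(−t/τ₁) − τ₂ e^(−t/τ₂))/(τ₁ − τ₂)].
At t = 52.30: e^(−t/τ₁) = 0.0704360, e^(−t/τ₂) = 0.00188508.
C₂ = 2.177·[1 − (19.7132·0.0704360 − 8.33628·0.00188508)/(11.3769)] = 2.177·0.879334 = 1.91431 g/L.

1.914 g/L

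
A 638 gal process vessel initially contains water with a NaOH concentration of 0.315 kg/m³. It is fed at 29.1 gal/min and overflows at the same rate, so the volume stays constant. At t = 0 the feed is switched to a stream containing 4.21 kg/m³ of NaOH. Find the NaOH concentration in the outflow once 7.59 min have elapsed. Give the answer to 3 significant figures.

Accumulation = in − out for the solute gives V dC/dt = Q(C_in − C).
So dC/dt = (C_in − C)/τ with τ = V/Q = 638/29.1 = 21.924 min.
Solution: C(t) = C_in + (C₀ − C_in) e^(−t/τ).
C(7.59) = 4.21 + (0.315 − 4.21)·e^(−7.59/21.924) = 4.21 + (-3.8950)·0.70738 = 1.4548 kg/m³.

1.45 kg/m³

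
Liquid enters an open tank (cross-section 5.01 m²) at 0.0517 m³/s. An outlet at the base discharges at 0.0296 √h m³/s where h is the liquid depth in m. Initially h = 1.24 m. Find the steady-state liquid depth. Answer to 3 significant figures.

A dh/dt = Q_in − 0.0296 √h. Steady state requires inflow = outflow:
Q_in = 0.0296 √h_ss ⇒ √h_ss = 0.0517/0.0296 = 1.7466.
h_ss = 1.7466² = 3.0507 m. (Since h₀ = 1.24 m < h_ss, the level will rise toward this value.)

3.05 m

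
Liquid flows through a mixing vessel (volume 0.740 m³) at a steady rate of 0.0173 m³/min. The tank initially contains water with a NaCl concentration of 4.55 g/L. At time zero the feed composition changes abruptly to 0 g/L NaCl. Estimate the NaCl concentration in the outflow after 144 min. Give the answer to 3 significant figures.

Accumulation = in − out for the solute gives V dC/dt = Q(C_in − C).
Rewrite as dC/dt + C/τ = C_in/τ, τ = V/Q = 42.775 min.
Integrating: C(t) = C_in + (C₀ − C_in) e^(−t/τ).
C(144) = 0 + (4.55 − 0)·e^(−144/42.775) = 0 + (4.5500)·0.034511 = 0.15702 g/L.

0.157 g/L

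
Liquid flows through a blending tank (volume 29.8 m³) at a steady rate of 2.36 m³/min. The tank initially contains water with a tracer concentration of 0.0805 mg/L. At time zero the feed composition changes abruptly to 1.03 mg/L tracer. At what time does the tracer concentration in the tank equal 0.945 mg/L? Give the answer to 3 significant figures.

Mass balance on the solute (V constant): V dC/dt = Q(C_in − C), so τ = V/Q = 12.627 min.
C(t) = C_in + (C₀ − C_in) e^(−t/τ). Set C = 0.945 and solve for t:
e^(−t/τ) = (C − C_in)/(C₀ − C_in) = (0.945 − 1.03)/(0.0805 − 1.03) = 0.089521
t = −τ ln(…) = 12.627 × 2.4133 = 30.473 min.

30.5 min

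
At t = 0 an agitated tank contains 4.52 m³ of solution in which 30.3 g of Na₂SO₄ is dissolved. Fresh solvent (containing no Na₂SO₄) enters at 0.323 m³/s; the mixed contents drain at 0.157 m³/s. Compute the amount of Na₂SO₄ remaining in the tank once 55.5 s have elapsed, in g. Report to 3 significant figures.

10.6 g

Total volume: dV/dt = Q_in − Q_out = 0.16600 m³/s, so V(t) = 4.52 + 0.16600 t and V(55.5) = 13.733 m³.
No Na₂SO₄ enters, so dm/dt = −Q_out · (m/V).
dm/m = −Q_out dt/(V₀ + 0.16600 t); integrating gives ln(m/m₀) = −(Q_out/(Q_in−Q_out)) ln(V/V₀).
m = m₀ (V₀/V)^(Q_out/(Q_in−Q_out)) = 30.3 × (4.52/13.733)^(0.94578) = 10.592 g.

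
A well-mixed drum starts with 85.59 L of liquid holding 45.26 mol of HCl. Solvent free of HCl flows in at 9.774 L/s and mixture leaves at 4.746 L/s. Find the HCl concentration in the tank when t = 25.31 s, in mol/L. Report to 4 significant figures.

Total volume: dV/dt = Q_in − Q_out = 5.02800 L/s, so V(t) = 85.59 + 5.02800 t and V(25.31) = 212.849 L.
No HCl enters, so dm/dt = −Q_out · (m/V).
Separate: dm/m = −Q_out dt/V(t) ⇒ ln(m/m₀) = −(Q_out/(Q_in−Q_out)) ln(V/V₀).
m = m₀ (V₀/V)^(Q_out/(Q_in−Q_out)) = 45.26 × (85.59/212.849)^(0.943914) = 19.1539 mol.
C = m/V = 19.1539/212.849 = 0.0899883 mol/L.

0.08999 mol/L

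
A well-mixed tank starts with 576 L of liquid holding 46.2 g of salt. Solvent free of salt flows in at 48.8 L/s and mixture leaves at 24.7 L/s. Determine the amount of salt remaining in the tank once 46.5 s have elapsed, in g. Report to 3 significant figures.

15.3 g

Let m(t) be the amount of salt. Volume: V(t) = V₀ + (Q_in − Q_out) t = 576 + 24.100 t; V(46.5) = 1696.6 L.
Species balance (pure solvent in): dm/dt = −Q_out · m/V(t).
dm/m = −Q_out dt/(V₀ + 24.100 t); integrating gives ln(m/m₀) = −(Q_out/(Q_in−Q_out)) ln(V/V₀).
m = m₀ (V₀/V)^(Q_out/(Q_in−Q_out)) = 46.2 × (576/1696.6)^(1.0249) = 15.268 g.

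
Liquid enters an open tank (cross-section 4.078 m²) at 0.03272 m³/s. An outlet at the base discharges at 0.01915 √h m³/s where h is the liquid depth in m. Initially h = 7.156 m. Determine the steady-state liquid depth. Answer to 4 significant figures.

Mass balance (ρ constant): A dh/dt = Q_in − 0.01915 √h. At steady state dh/dt = 0:
Q_in = 0.01915 √h_ss ⇒ √h_ss = 0.03272/0.01915 = 1.70862.
h_ss = 1.70862² = 2.91937 m. (Since h₀ = 7.156 m > h_ss, the level will fall toward this value.)

2.919 m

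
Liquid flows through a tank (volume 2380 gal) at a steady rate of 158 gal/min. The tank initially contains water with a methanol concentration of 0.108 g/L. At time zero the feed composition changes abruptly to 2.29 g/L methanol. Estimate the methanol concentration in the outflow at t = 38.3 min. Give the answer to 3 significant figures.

2.12 g/L

Mass balance on the solute (V constant): V dC/dt = Q(C_in − C).
Time constant τ = V/Q = 2380/158 = 15.063 min.
This is linear first-order; C(t) = C_in + (C₀ − C_in) e^(−t/τ).
C(38.3) = 2.29 + (0.108 − 2.29)·e^(−38.3/15.063) = 2.29 + (-2.1820)·0.078661 = 2.1184 g/L.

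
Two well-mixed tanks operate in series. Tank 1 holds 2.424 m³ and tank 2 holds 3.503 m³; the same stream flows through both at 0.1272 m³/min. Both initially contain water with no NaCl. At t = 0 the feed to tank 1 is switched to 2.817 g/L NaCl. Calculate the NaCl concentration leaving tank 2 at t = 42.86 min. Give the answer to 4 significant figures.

Each tank obeys Vᵢ dCᵢ/dt = Q(Cᵢ₋₁ − Cᵢ), so τᵢ = Vᵢ/Q.
τ₁ = 2.424/0.1272 = 19.0566 min; τ₂ = 3.503/0.1272 = 27.5393 min.
Tank 1: C₁ = C_in(1 − e^(−t/τ₁)). Tank 2 (τ₁ ≠ τ₂): C₂ = C_in[1 − (τ₁ e^(−t/τ₁) − τ₂ e^(−t/τ₂))/(τ₁ − τ₂)].
At t = 42.86: e^(−t/τ₁) = 0.105495, e^(−t/τ₂) = 0.210911.
C₂ = 2.817·[1 − (19.0566·0.105495 − 27.5393·0.210911)/(-8.48270)] = 2.817·0.552271 = 1.55575 g/L.

1.556 g/L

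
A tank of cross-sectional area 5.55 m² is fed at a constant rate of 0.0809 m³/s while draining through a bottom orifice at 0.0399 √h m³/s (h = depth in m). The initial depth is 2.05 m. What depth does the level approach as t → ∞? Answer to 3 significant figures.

4.11 m

Volume balance on the tank: A dh/dt = Q_in − 0.0399 √h. At steady state dh/dt = 0:
Q_in = 0.0399 √h_ss ⇒ √h_ss = 0.0809/0.0399 = 2.0276.
h_ss = 2.0276² = 4.1110 m. (Since h₀ = 2.05 m < h_ss, the level will rise toward this value.)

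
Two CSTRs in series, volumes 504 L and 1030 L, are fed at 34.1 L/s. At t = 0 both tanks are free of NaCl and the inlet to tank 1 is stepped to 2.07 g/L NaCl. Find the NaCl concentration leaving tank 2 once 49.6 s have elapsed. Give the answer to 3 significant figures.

1.35 g/L

Species balance on tank i: dCᵢ/dt = (Cᵢ₋₁ − Cᵢ)/τᵢ with τᵢ = Vᵢ/Q.
τ₁ = 504/34.1 = 14.780 s; τ₂ = 1030/34.1 = 30.205 s.
Tank 1: C₁ = C_in(1 − e^(−t/τ₁)). Tank 2 (τ₁ ≠ τ₂): C₂ = C_in[1 − (τ₁ e^(−t/τ₁) − τ₂ e^(−t/τ₂))/(τ₁ − τ₂)].
At t = 49.6: e^(−t/τ₁) = 0.034879, e^(−t/τ₂) = 0.19357.
C₂ = 2.07·[1 − (14.780·0.034879 − 30.205·0.19357)/(-15.425)] = 2.07·0.65437 = 1.3545 g/L.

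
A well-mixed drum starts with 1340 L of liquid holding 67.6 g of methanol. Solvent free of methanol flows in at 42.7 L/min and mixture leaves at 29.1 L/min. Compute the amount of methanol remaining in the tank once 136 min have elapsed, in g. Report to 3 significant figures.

10.6 g

Total volume: dV/dt = Q_in − Q_out = 13.600 L/min, so V(t) = 1340 + 13.600 t and V(136) = 3189.6 L.
Species balance (pure solvent in): dm/dt = −Q_out · m/V(t).
Separate: dm/m = −Q_out dt/V(t) ⇒ ln(m/m₀) = −(Q_out/(Q_in−Q_out)) ln(V/V₀).
m = m₀ (V₀/V)^(Q_out/(Q_in−Q_out)) = 67.6 × (1340/3189.6)^(2.1397) = 10.570 g.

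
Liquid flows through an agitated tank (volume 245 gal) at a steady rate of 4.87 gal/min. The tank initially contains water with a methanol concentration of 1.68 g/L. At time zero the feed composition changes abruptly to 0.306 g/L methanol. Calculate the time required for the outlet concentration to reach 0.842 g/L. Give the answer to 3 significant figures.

Species balance: V dC/dt = Q(C_in − C) ⇒ τ = V/Q = 50.308 min.
C(t) = C_in + (C₀ − C_in) e^(−t/τ). Set C = 0.842 and solve for t:
e^(−t/τ) = (C − C_in)/(C₀ − C_in) = (0.842 − 0.306)/(1.68 − 0.306) = 0.39010
t = −τ ln(…) = 50.308 × 0.94135 = 47.357 min.

47.4 min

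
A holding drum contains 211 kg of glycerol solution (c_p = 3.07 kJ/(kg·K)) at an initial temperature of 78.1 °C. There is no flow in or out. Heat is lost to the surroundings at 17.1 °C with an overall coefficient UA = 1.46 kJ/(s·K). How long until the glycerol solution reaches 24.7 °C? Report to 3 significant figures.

924 s

Unsteady energy balance on the tank contents: M c_p dT/dt = −UA(T − T_amb).
τ = M c_p/UA = 443.68 s; T_ss = T_amb = 17.100 °C.
T(t) = T_ss + (T₀ − T_ss)e^(−t/τ); set T = 24.7:
t = −τ ln[(T − T_ss)/(T₀ − T_ss)] = −443.68 · ln(0.12459) = 924.06 s.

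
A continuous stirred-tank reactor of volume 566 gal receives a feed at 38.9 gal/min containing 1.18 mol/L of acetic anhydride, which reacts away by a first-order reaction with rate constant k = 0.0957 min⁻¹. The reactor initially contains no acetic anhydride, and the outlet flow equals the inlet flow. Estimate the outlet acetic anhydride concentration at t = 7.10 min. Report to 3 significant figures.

0.340 mol/L

Accumulation = in − out − consumed: V dC/dt = Q C_in − Q C − k V C.
This is linear with rate a = Q/V + k = 0.16443 min⁻¹.
C_ss = Q C_in/(Q + kV) = 0.49322 mol/L; C(t) = C_ss + (C₀ − C_ss) e^(−a t).
C(7.10) = 0.49322 + (-0.49322)·e^(−0.16443·7.10) = 0.49322 + (-0.49322)·0.31116 = 0.33975 mol/L.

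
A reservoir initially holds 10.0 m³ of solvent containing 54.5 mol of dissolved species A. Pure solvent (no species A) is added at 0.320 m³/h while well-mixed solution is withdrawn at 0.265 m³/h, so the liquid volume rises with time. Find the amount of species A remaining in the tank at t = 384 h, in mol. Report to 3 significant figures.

0.230 mol

Total volume: dV/dt = Q_in − Q_out = 0.055000 m³/h, so V(t) = 10.0 + 0.055000 t and V(384) = 31.120 m³.
No species A enters, so dm/dt = −Q_out · (m/V).
dm/m = −Q_out dt/(V₀ + 0.055000 t); integrating gives ln(m/m₀) = −(Q_out/(Q_in−Q_out)) ln(V/V₀).
m = m₀ (V₀/V)^(Q_out/(Q_in−Q_out)) = 54.5 × (10.0/31.120)^(4.8182) = 0.22953 mol.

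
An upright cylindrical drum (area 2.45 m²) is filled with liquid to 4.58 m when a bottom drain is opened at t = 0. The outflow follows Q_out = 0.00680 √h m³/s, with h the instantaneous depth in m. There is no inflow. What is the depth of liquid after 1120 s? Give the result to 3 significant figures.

A dh/dt = −Q_out = −0.00680 √h.
This is separable: 2 d(√h)/dt = −0.00680/A, so √h = √h₀ − (0.00680/(2A)) t.
√h = √4.58 − 0.00680·1120/(2·2.45) = 2.1401 − 1.5543 = 0.58581.
h = 0.58581² = 0.34317 m.

0.343 m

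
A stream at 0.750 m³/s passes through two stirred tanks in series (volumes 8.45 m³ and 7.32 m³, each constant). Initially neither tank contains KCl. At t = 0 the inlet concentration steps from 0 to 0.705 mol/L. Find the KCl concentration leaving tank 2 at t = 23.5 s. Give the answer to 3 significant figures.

Species balance on tank i: dCᵢ/dt = (Cᵢ₋₁ − Cᵢ)/τᵢ with τᵢ = Vᵢ/Q.
τ₁ = 8.45/0.750 = 11.267 s; τ₂ = 7.32/0.750 = 9.7600 s.
Solving the cascade with C₁(0)=C₂(0)=0 gives C₂(t) = C_in[1 − (τ₁ e^(−t/τ₁) − τ₂ e^(−t/τ₂))/(τ₁ − τ₂)].
At t = 23.5: e^(−t/τ₁) = 0.12421, e^(−t/τ₂) = 0.090014.
C₂ = 0.705·[1 − (11.267·0.12421 − 9.7600·0.090014)/(1.5067)] = 0.705·0.65429 = 0.46127 mol/L.

0.461 mol/L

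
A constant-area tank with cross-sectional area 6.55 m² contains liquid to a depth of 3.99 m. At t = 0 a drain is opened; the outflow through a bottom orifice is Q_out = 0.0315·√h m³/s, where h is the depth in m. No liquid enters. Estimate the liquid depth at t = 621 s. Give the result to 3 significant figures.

0.254 m

A dh/dt = −Q_out = −0.0315 √h.
This is separable: 2 d(√h)/dt = −0.0315/A, so √h = √h₀ − (0.0315/(2A)) t.
√h = √3.99 − 0.0315·621/(2·6.55) = 1.9975 − 1.4932 = 0.50425.
h = 0.50425² = 0.25427 m.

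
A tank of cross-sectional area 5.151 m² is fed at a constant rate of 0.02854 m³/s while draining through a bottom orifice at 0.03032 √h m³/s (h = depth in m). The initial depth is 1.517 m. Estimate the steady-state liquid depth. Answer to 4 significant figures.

Level balance: A dh/dt = 0.02854 − 0.03032 √h. Setting dh/dt = 0:
Q_in = 0.03032 √h_ss ⇒ √h_ss = 0.02854/0.03032 = 0.941293.
h_ss = 0.941293² = 0.886032 m. (Since h₀ = 1.517 m > h_ss, the level will fall toward this value.)

0.8860 m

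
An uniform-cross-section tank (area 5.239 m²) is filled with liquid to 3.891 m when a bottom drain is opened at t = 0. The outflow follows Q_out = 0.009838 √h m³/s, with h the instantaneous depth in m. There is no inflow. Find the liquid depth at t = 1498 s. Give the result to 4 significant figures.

0.3204 m

With no inflow, A dh/dt = −0.009838 √h.
∫ h^(−1/2) dh = −(0.009838/A) ∫ dt, giving 2√h = 2√h₀ − (0.009838/A) t.
√h = √3.891 − 0.009838·1498/(2·5.239) = 1.97256 − 1.40650 = 0.566060.
h = 0.566060² = 0.320424 m.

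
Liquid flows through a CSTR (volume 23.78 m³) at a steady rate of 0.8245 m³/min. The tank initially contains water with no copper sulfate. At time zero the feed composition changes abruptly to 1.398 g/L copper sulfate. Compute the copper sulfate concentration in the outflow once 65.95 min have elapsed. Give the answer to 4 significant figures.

Transient balance on the dissolved component: V dC/dt = Q(C_in − C).
So dC/dt = (C_in − C)/τ with τ = V/Q = 23.78/0.8245 = 28.8417 min.
Solution: C(t) = C_in + (C₀ − C_in) e^(−t/τ).
C(65.95) = 1.398 + (0 − 1.398)·e^(−65.95/28.8417) = 1.398 + (-1.39800)·0.101610 = 1.25595 g/L.

1.256 g/L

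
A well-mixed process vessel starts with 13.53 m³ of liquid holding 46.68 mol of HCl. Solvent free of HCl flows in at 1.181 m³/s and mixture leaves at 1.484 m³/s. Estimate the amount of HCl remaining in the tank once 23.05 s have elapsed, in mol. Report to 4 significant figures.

Let m(t) be the amount of HCl. Volume: V(t) = V₀ + (Q_in − Q_out) t = 13.53 − 0.303000 t; V(23.05) = 6.54585 m³.
Solute balance: dm/dt = 0 − Q_out C = −Q_out m/V(t).
Separate: dm/m = −Q_out dt/V(t) ⇒ ln(m/m₀) = −(Q_out/(Q_in−Q_out)) ln(V/V₀).
m = m₀ (V₀/V)^(Q_out/(Q_in−Q_out)) = 46.68 × (13.53/6.54585)^(-4.89769) = 1.33270 mol.

1.333 mol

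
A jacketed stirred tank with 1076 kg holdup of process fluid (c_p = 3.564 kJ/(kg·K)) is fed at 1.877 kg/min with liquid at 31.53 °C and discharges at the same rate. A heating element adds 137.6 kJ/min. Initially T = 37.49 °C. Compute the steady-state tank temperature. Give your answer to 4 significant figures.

Energy balance: M c_p dT/dt = ṁ c_p (T_in − T) + 137.6.
At steady state dT/dt = 0 ⇒ T_ss = T_in + Q̇/(ṁ c_p) = 31.53 + 137.6/(1.877·3.564) = 52.0992 °C.

52.10 °C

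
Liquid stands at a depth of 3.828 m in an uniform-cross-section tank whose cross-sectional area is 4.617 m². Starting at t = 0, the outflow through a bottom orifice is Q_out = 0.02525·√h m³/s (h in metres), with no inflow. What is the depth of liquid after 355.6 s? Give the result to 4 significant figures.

Volume balance on the tank: A dh/dt = −0.02525 √h.
This is separable: 2 d(√h)/dt = −0.02525/A, so √h = √h₀ − (0.02525/(2A)) t.
√h = √3.828 − 0.02525·355.6/(2·4.617) = 1.95653 − 0.972374 = 0.984154.
h = 0.984154² = 0.968559 m.

0.9686 m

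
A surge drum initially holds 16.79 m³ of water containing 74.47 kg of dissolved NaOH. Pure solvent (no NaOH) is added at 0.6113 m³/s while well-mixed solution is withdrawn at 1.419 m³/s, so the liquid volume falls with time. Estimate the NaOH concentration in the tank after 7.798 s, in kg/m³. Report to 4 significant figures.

3.107 kg/m³

Let m(t) be the amount of NaOH. Volume: V(t) = V₀ + (Q_in − Q_out) t = 16.79 − 0.807700 t; V(7.798) = 10.4916 m³.
Solute balance: dm/dt = 0 − Q_out C = −Q_out m/V(t).
Separate: dm/m = −Q_out dt/V(t) ⇒ ln(m/m₀) = −(Q_out/(Q_in−Q_out)) ln(V/V₀).
m = m₀ (V₀/V)^(Q_out/(Q_in−Q_out)) = 74.47 × (16.79/10.4916)^(-1.75684) = 32.5998 kg.
C = m/V = 32.5998/10.4916 = 3.10725 kg/m³.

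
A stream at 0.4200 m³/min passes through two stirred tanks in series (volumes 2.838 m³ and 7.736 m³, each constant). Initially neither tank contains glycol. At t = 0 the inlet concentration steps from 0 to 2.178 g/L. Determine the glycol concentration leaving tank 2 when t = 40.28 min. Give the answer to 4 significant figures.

Species balance on tank i: dCᵢ/dt = (Cᵢ₋₁ − Cᵢ)/τᵢ with τᵢ = Vᵢ/Q.
τ₁ = 2.838/0.4200 = 6.75714 min; τ₂ = 7.736/0.4200 = 18.4190 min.
Tank 1: C₁ = C_in(1 − e^(−t/τ₁)). Tank 2 (τ₁ ≠ τ₂): C₂ = C_in[1 − (τ₁ e^(−t/τ₁) − τ₂ e^(−t/τ₂))/(τ₁ − τ₂)].
At t = 40.28: e^(−t/τ₁) = 0.00257708, e^(−t/τ₂) = 0.112268.
C₂ = 2.178·[1 − (6.75714·0.00257708 − 18.4190·0.112268)/(-11.6619)] = 2.178·0.824175 = 1.79505 g/L.

1.795 g/L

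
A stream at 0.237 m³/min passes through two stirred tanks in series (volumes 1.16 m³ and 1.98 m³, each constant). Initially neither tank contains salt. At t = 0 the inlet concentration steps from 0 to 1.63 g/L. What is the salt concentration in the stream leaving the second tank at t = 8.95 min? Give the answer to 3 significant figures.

Species balance on tank i: dCᵢ/dt = (Cᵢ₋₁ − Cᵢ)/τᵢ with τᵢ = Vᵢ/Q.
τ₁ = 1.16/0.237 = 4.8945 min; τ₂ = 1.98/0.237 = 8.3544 min.
Tank 1: C₁ = C_in(1 − e^(−t/τ₁)). Tank 2 (τ₁ ≠ τ₂): C₂ = C_in[1 − (τ₁ e^(−t/τ₁) − τ₂ e^(−t/τ₂))/(τ₁ − τ₂)].
At t = 8.95: e^(−t/τ₁) = 0.16064, e^(−t/τ₂) = 0.34257.
C₂ = 1.63·[1 − (4.8945·0.16064 − 8.3544·0.34257)/(-3.4599)] = 1.63·0.40008 = 0.65212 g/L.

0.652 g/L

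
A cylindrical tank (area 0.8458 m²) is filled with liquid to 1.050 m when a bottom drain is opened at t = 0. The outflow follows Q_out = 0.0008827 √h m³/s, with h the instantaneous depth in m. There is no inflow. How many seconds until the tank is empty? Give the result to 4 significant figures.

With no inflow, A dh/dt = −0.0008827 √h.
This is separable: 2 d(√h)/dt = −0.0008827/A, so √h = √h₀ − (0.0008827/(2A)) t.
Tank is empty when √h = 0: t_empty = 2A√h₀/0.0008827.
t_empty = 2·0.8458·√1.050/0.0008827 = 1.69160·1.02470/0.0008827 = 1963.72 s.

1964 s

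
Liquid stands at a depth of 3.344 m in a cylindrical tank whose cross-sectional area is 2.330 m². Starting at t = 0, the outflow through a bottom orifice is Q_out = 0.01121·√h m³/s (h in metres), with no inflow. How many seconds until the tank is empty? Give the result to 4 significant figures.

760.2 s

With no inflow, A dh/dt = −0.01121 √h.
Separate and integrate: 2(√h − √h₀) = −(0.01121/A) t.
Tank is empty when √h = 0: t_empty = 2A√h₀/0.01121.
t_empty = 2·2.330·√3.344/0.01121 = 4.66000·1.82866/0.01121 = 760.175 s.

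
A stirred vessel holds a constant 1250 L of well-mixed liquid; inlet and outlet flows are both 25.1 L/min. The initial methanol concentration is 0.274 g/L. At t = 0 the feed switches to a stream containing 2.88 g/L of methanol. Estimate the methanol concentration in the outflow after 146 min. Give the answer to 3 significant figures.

2.74 g/L

Mass balance on the solute (V constant): V dC/dt = Q(C_in − C).
Rewrite as dC/dt + C/τ = C_in/τ, τ = V/Q = 49.801 min.
C approaches C_in exponentially: C(t) = C_in + (C₀ − C_in) e^(−t/τ).
C(146) = 2.88 + (0.274 − 2.88)·e^(−146/49.801) = 2.88 + (-2.6060)·0.053307 = 2.7411 g/L.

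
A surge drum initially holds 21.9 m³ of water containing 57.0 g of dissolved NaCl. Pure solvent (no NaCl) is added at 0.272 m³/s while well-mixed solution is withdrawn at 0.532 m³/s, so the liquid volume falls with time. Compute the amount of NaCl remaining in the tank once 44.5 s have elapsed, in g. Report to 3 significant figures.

Total volume: dV/dt = Q_in − Q_out = -0.26000 m³/s, so V(t) = 21.9 − 0.26000 t and V(44.5) = 10.330 m³.
Species balance (pure solvent in): dm/dt = −Q_out · m/V(t).
dm/m = −Q_out dt/(V₀ − 0.26000 t); integrating gives ln(m/m₀) = −(Q_out/(Q_in−Q_out)) ln(V/V₀).
m = m₀ (V₀/V)^(Q_out/(Q_in−Q_out)) = 57.0 × (21.9/10.330)^(-2.0462) = 12.250 g.

12.2 g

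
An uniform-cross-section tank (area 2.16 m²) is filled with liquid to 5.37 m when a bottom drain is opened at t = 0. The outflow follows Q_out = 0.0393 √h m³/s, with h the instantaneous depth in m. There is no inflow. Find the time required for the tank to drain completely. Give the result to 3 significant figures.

Volume balance on the tank: A dh/dt = −0.0393 √h.
Separate and integrate: 2(√h − √h₀) = −(0.0393/A) t.
Set h = 0: 2√h₀ = (0.0393/A) t_empty ⇒ t_empty = 2A√h₀/0.0393.
t_empty = 2·2.16·√5.37/0.0393 = 4.3200·2.3173/0.0393 = 254.73 s.

255 s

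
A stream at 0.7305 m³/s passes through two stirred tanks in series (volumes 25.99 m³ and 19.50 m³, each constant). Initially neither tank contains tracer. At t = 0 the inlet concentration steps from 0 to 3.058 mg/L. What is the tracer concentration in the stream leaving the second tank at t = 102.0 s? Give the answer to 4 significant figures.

Each tank obeys Vᵢ dCᵢ/dt = Q(Cᵢ₋₁ − Cᵢ), so τᵢ = Vᵢ/Q.
τ₁ = 25.99/0.7305 = 35.5784 s; τ₂ = 19.50/0.7305 = 26.6940 s.
Tank 1: C₁ = C_in(1 − e^(−t/τ₁)). Tank 2 (τ₁ ≠ τ₂): C₂ = C_in[1 − (τ₁ e^(−t/τ₁) − τ₂ e^(−t/τ₂))/(τ₁ − τ₂)].
At t = 102.0: e^(−t/τ₁) = 0.0568744, e^(−t/τ₂) = 0.0219042.
C₂ = 3.058·[1 − (35.5784·0.0568744 − 26.6940·0.0219042)/(8.88433)] = 3.058·0.838053 = 2.56277 mg/L.

2.563 mg/L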